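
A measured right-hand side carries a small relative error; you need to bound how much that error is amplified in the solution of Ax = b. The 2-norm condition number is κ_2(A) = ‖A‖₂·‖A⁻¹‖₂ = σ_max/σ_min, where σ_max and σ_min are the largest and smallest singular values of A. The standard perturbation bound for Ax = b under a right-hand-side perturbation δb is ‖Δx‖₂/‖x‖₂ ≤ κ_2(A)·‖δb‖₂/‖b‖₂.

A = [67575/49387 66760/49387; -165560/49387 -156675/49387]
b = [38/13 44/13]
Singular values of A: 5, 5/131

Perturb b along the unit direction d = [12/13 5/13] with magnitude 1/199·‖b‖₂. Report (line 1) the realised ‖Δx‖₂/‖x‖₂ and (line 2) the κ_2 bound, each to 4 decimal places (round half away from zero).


from the listed singular values, σ₁ = 5, σ_n = 5/131
condition number: 5 ÷ (5/131) = 131.0000
κ_2(A)·‖δb‖/‖b‖ = 0.6583
solve Ax = b  →  x = [-72.5655 75.6138]
‖b‖₂ = 4.4721 and ‖x‖₂ = 104.8008
re-solving with b+δb shifts x by Δx of norm 0.5888
realised ‖Δx‖/‖x‖ = 0.0056
realised/bound (from unrounded values) ≈ 0.0085

0.0056
0.6583


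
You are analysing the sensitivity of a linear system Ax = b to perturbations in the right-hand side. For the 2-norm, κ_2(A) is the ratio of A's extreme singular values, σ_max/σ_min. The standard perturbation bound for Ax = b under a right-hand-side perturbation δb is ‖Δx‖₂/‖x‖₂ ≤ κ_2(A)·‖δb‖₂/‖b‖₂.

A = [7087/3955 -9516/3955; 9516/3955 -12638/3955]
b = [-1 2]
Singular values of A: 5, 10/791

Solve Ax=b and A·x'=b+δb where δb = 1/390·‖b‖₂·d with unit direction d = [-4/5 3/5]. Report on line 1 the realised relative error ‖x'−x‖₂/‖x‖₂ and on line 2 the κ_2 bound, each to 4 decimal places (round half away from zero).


0.0029
1.0141

σ_max = 5, σ_min = 10/791
κ = σ_max/σ_min = 5/(10/791) = 395.5000
perturbation bound = 395.5000·1/390 = 1.0141
solve Ax = b  →  x = [126.6800 94.7600]
‖b‖₂ = 2.2361 and ‖x‖₂ = 158.2001
δb = ε·‖b‖·d = [-0.0046 0.0034]; solving A·Δx = δb gives ‖Δx‖ = 0.4535
relative error = 0.0029
realised/bound (from unrounded values) ≈ 0.0028


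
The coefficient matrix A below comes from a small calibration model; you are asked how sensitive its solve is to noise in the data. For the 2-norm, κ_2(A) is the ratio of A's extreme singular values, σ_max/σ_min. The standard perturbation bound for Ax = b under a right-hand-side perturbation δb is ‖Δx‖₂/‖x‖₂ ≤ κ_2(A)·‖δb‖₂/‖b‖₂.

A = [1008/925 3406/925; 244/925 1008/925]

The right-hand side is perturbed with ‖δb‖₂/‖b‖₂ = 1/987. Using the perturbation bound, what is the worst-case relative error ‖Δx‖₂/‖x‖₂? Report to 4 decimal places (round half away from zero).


AᵀA = [43024/34225 147168/34225; 147168/34225 504676/34225]; tr = 21908/1369, det = 64/1369
λ_max, λ_min = (21908/1369 ± √479610000/1874161)/2 = 16, 4/1369
κ_2(A) = √(λ_max/λ_min) = √(16 / (4/1369)) = 74.0000
κ_2(A)·‖δb‖/‖b‖ = 0.0750

0.0750


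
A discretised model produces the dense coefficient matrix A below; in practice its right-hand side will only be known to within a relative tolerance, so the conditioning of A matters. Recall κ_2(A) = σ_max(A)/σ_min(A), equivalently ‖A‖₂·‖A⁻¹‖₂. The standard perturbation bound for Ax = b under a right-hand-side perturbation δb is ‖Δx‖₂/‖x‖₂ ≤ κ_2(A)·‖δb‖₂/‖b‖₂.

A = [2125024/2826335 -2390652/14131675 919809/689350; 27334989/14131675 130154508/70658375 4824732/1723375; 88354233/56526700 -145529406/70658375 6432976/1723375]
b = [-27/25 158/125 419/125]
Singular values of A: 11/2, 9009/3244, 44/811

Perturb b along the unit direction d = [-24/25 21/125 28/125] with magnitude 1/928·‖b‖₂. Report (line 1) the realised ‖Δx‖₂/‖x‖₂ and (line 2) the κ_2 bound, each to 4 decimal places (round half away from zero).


0.0020
0.1092

from the listed singular values, σ₁ = 11/2, σ_n = 44/811
condition number: (11/2) ÷ (44/811) = 101.3750
worst-case relative error ≤ 101.3750 × 1/928 = 0.1092
solve Ax = b  →  x = [-31.5620 6.7324 17.8289]
‖b‖ = 3.7417, ‖x‖ = 36.8694
with δb = [-0.0039 0.0007 0.0009], A·Δx = δb → ‖Δx‖ = 0.0743
realised ‖Δx‖/‖x‖ = 0.0020
realised/bound (from unrounded values) ≈ 0.0185


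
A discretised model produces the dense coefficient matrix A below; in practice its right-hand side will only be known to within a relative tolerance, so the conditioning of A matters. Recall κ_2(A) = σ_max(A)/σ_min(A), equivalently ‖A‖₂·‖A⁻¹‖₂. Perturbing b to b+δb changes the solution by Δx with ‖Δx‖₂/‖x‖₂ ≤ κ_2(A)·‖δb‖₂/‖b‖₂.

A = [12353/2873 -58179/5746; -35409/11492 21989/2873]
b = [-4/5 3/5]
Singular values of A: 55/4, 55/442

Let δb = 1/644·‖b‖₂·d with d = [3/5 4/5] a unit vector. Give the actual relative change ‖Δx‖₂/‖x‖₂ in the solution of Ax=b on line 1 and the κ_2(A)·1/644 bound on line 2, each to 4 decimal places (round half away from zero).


0.1716
0.1716

from the listed singular values, σ₁ = 55/4, σ_n = 55/442
κ = σ_max/σ_min = (55/4)/(55/442) = 110.5000
κ_2(A)·‖δb‖/‖b‖ = 0.1716
solve Ax = b  →  x = [-0.0280 0.0671]
‖b‖₂ = 1.0000 and ‖x‖₂ = 0.0727
with δb = [0.0009 0.0012], A·Δx = δb → ‖Δx‖ = 0.0125
relative error = 0.1716
so the bound is sharp here: realised error equals the bound


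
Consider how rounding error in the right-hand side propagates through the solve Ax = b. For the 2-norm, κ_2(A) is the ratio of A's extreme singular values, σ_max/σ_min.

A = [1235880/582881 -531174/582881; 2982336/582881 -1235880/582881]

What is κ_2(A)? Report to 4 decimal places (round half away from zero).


M = AᵀA = [61667025984/2010356569 -25693945200/2010356569; -25693945200/2010356569 10707368004/2010356569]. tr(M)=428250852/11895601, det(M)=331776/11895601
solving λ² − 428250852/11895601·λ + 331776/11895601 = 0 gives λ = 36, 9216/11895601
σ_max=√36=6, σ_min=√(9216/11895601)=(96/3449) → κ = 215.5625

215.5625


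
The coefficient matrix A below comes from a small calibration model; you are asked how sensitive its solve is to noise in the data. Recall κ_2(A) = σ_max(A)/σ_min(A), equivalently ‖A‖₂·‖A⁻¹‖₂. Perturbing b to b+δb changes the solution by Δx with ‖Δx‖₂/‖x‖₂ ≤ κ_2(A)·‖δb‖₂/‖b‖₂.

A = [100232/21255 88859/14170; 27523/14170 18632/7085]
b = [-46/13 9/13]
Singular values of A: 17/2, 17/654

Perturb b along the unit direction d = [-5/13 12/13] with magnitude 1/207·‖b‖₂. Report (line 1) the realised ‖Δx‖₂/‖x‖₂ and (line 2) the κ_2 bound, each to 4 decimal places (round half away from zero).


0.0087
1.5797

largest singular value 17/2, smallest 17/654
condition number: (17/2) ÷ (17/654) = 327.0000
κ_2(A)·‖δb‖/‖b‖ = 1.5797
solve Ax = b  →  x = [-61.7647 45.8824]
‖b‖₂ = 3.6056 and ‖x‖₂ = 76.9420
re-solving with b+δb shifts x by Δx of norm 0.6701
relative error = 0.0087
so the bound overstates the realised error by a factor of ≈ 181.3889 (computed from the unrounded values)


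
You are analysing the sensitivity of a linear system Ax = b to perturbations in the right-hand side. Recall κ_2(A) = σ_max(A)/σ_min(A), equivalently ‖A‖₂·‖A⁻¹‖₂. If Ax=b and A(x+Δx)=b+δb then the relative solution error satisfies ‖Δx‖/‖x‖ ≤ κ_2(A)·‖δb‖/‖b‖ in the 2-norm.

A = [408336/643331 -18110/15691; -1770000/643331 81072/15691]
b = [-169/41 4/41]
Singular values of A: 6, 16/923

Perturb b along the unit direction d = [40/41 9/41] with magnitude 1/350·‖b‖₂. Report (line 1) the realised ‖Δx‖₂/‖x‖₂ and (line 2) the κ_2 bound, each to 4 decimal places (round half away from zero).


σ_max = 6, σ_min = 16/923
κ = σ_max/σ_min = 6/(16/923) = 346.1250
κ_2(A)·‖δb‖/‖b‖ = 0.9889
solve Ax = b  →  x = [-203.6814 -108.4412]
‖b‖₂ = 4.1231 and ‖x‖₂ = 230.7501
Δx = A⁻¹·δb where δb = 1/350·4.1231·d; ‖Δx‖ = 0.6796
realised ‖Δx‖/‖x‖ = 0.0029
tightness: 0.0029 against a bound of 0.9889 (unrounded ratio ≈ 0.0030)

0.0029
0.9889


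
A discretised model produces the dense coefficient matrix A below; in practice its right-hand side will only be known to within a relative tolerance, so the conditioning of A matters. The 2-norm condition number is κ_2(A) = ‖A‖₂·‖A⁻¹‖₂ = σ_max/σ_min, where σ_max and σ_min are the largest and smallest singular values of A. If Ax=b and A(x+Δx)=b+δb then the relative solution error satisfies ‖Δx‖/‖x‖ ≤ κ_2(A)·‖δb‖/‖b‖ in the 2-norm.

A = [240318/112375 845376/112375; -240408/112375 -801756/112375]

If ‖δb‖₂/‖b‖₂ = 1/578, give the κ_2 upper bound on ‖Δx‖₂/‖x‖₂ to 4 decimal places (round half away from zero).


form AᵀA = [137394468/15015625 470758176/15015625; 470758176/15015625 1614118032/15015625] with trace 560484/4805 and determinant 419904/600625
char-poly roots: 2916/25 and 144/24025
so κ_2 = √((2916/25) / (144/24025)) = 139.5000
bound on ‖Δx‖/‖x‖: κ·ε = 139.5000·1/578 = 0.2413

0.2413


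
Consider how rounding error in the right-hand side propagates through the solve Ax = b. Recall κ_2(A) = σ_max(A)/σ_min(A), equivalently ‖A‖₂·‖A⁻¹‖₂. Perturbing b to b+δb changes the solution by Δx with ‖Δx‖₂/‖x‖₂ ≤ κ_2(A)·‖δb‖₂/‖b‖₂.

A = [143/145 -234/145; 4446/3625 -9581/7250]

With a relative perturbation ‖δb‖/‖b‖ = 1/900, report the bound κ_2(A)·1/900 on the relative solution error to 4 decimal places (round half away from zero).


0.0111

form AᵀA = [38701/15625 -50193/15625; -50193/15625 271921/62500] with trace 17069/2500 and determinant 28561/62500
eigenvalues of AᵀA: λ = (tr ± √(tr²−4·det))/2 = 169/25, 169/2500
κ_2(A) = √(λ_max/λ_min) = √((169/25) / (169/2500)) = 10.0000
bound on ‖Δx‖/‖x‖: κ·ε = 10.0000·1/900 = 0.0111


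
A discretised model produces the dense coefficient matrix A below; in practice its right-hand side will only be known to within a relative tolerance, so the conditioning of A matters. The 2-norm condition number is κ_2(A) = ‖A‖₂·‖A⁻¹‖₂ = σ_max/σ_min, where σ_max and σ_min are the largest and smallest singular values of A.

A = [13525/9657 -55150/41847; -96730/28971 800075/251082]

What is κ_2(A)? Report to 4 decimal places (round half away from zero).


M = AᵀA = [11003023525/839318841 -3492981625/279772947; -3492981625/279772947 4435590625/373030596]. tr(M)=99800725/3992004, det(M)=15625/3992004
eigenvalues of AᵀA: λ = (tr ± √(tr²−4·det))/2 = 25, 625/3992004
σ_max=√25=5, σ_min=√(625/3992004)=(25/1998) → κ = 399.6000

399.6000


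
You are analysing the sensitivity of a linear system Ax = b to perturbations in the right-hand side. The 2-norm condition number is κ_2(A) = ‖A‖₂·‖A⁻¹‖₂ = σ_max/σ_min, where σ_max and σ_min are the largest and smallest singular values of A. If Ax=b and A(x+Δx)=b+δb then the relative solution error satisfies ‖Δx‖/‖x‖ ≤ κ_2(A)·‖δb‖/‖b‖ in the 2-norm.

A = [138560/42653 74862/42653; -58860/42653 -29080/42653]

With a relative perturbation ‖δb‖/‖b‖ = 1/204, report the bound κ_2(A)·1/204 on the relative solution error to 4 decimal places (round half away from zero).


0.3784

M = AᵀA = [7888400/633233 4206240/633233; 4206240/633233 2245028/633233]. tr(M)=596084/37249, det(M)=1600/37249
solving λ² − 596084/37249·λ + 1600/37249 = 0 gives λ = 16, 100/37249
κ_2(A) = √(λ_max/λ_min) = √(16 / (100/37249)) = 77.2000
worst-case relative error ≤ 77.2000 × 1/204 = 0.3784


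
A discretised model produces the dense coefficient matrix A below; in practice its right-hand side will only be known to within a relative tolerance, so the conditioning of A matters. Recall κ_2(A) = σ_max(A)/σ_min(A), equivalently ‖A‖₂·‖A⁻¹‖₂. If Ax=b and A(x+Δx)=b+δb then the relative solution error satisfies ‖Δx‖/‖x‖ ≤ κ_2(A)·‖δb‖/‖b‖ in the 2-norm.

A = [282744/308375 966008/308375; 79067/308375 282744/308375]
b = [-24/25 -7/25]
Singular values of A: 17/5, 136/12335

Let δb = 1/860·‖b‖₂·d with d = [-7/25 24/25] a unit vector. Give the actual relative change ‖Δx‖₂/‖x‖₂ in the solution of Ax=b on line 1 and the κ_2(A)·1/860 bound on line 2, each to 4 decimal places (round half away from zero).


0.3586
0.3586

largest singular value 17/5, smallest 136/12335
κ_2(A) = (17/5) / (136/12335) = 308.3750
perturbation bound = 308.3750·1/860 = 0.3586
solve Ax = b  →  x = [-0.0824 -0.2824]
‖b‖₂ = 1.0000 and ‖x‖₂ = 0.2941
re-solving with b+δb shifts x by Δx of norm 0.1055
dividing the unrounded norms, ‖Δx‖/‖x‖ = 0.3586
so the bound is sharp here: realised error equals the bound


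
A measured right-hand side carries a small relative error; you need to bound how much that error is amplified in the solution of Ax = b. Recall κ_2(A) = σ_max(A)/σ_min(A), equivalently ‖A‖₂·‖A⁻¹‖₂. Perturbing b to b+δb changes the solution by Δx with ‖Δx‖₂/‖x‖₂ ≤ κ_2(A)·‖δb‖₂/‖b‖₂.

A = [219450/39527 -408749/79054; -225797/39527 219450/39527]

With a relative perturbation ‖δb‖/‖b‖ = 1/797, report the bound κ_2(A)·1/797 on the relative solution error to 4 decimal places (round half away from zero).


M = AᵀA = [117886549/1857769 -112248675/1857769; -112248675/1857769 427715761/7431076]. tr(M)=1069277/8836, det(M)=14641/8836
solving λ² − 1069277/8836·λ + 14641/8836 = 0 gives λ = 121, 121/8836
so κ_2 = √(121 / (121/8836)) = 94.0000
κ_2(A)·‖δb‖/‖b‖ = 0.1179

0.1179


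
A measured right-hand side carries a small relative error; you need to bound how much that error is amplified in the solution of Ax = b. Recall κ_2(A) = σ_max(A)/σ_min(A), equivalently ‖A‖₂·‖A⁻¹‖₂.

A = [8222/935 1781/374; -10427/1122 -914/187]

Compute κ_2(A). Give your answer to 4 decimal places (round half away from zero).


165.0000

M = AᵀA = [5151704449/31472100 45790768/524535; 45790768/524535 6513545/139876]. tr(M)=11448533/54450, det(M)=707281/435600
eigenvalues of AᵀA: λ = (tr ± √(tr²−4·det))/2 = 841/4, 841/108900
κ_2(A) = √(λ_max/λ_min) = √((841/4) / (841/108900)) = 165.0000


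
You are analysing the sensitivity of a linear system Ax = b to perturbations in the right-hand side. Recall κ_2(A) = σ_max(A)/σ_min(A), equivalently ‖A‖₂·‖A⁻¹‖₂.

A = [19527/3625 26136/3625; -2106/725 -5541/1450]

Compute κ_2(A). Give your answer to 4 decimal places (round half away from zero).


290.0000

form AᵀA = [492184629/13140625 656224497/13140625; 656224497/13140625 3499929009/52562500] with trace 218746701/2102500 and determinant 6765201/52562500
λ_max, λ_min = (218746701/2102500 ± √47847843384767001/4420506250000)/2 = 2601/25, 2601/2102500
σ_max=√(2601/25)=(51/5), σ_min=√(2601/2102500)=(51/1450) → κ = 290.0000


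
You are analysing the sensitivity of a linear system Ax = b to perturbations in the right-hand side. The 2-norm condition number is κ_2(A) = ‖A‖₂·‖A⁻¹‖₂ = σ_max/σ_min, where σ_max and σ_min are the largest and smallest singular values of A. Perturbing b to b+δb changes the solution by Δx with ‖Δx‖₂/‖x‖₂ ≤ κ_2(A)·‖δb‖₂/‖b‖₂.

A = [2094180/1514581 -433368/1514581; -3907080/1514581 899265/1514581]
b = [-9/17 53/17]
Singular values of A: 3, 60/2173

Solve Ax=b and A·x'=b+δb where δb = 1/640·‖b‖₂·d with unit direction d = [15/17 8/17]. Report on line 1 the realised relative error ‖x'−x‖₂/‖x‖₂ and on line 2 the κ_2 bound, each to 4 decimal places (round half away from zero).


largest singular value 3, smallest 60/2173
κ_2(A) = 3 / (60/2173) = 108.6500
worst-case relative error ≤ 108.6500 × 1/640 = 0.1698
solve Ax = b  →  x = [6.9744 35.5528]
‖b‖ = 3.1623, ‖x‖ = 36.2305
δb = ε·‖b‖·d = [0.0044 0.0023]; solving A·Δx = δb gives ‖Δx‖ = 0.1789
dividing the unrounded norms, ‖Δx‖/‖x‖ = 0.0049
realised/bound (from unrounded values) ≈ 0.0291

0.0049
0.1698


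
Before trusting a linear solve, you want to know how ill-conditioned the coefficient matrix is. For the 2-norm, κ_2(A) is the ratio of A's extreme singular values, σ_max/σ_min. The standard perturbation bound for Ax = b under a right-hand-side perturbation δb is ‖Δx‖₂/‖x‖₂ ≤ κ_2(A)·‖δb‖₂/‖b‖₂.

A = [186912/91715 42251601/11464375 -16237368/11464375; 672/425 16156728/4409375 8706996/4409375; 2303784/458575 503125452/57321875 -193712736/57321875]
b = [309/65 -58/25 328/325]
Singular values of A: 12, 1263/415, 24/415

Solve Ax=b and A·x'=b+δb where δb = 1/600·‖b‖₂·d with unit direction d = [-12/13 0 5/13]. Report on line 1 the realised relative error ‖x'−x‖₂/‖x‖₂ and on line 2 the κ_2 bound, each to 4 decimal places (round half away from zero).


largest singular value 12, smallest 24/415
condition number: 12 ÷ (24/415) = 207.5000
worst-case relative error ≤ 207.5000 × 1/600 = 0.3458
solve Ax = b  →  x = [-60.9510 31.1122 -10.1012]
‖b‖ = 5.3852, ‖x‖ = 69.1739
re-solving with b+δb shifts x by Δx of norm 0.1552
realised ‖Δx‖/‖x‖ = 0.0022
realised/bound (from unrounded values) ≈ 0.0065

0.0022
0.3458


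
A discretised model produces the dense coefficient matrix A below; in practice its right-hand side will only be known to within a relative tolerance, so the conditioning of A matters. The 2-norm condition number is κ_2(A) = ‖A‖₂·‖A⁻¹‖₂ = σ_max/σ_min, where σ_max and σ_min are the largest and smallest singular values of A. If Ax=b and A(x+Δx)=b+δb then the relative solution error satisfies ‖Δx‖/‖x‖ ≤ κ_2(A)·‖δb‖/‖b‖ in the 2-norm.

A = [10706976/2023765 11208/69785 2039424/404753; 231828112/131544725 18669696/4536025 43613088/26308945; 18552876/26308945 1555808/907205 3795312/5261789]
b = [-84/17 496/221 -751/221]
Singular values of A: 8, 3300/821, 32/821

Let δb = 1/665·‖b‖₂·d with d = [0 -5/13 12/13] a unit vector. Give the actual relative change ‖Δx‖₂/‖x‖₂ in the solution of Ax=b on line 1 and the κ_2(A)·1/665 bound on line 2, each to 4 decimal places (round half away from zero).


0.0024
0.3086

from the listed singular values, σ₁ = 8, σ_n = 32/821
condition number: 8 ÷ (32/821) = 205.2500
perturbation bound = 205.2500·1/665 = 0.3086
solve Ax = b  →  x = [70.2769 0.5765 -74.7898]
2-norm of b is 6.4031; of x, 102.6289
Δx = A⁻¹·δb where δb = 1/665·6.4031·d; ‖Δx‖ = 0.2470
dividing the unrounded norms, ‖Δx‖/‖x‖ = 0.0024
realised/bound (from unrounded values) ≈ 0.0078


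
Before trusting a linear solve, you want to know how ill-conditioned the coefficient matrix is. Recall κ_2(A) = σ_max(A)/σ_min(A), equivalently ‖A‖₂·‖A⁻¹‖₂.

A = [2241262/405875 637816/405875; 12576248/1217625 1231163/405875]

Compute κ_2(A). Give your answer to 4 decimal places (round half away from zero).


286.5000

AᵀA = [28148278468/205205625 2736602008/68401875; 2736602008/68401875 266099873/22800625]; tr = 1221727093/8208225, det = 55383364/205205625
λ_max, λ_min = (1221727093/8208225 ± √2388070966259449/107799932241)/2 = 3721/25, 14884/8208225
so κ_2 = √((3721/25) / (14884/8208225)) = 286.5000


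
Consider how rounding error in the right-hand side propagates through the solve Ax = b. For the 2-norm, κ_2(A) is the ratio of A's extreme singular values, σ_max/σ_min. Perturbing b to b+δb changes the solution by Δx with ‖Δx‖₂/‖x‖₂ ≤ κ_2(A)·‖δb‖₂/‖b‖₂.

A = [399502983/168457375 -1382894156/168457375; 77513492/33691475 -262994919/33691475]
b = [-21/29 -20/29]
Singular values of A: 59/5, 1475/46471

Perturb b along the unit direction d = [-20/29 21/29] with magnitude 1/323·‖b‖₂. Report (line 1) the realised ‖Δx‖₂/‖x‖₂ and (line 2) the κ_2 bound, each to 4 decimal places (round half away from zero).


from the listed singular values, σ₁ = 59/5, σ_n = 1475/46471
condition number: (59/5) ÷ (1475/46471) = 371.7680
worst-case relative error ≤ 371.7680 × 1/323 = 1.1510
solve Ax = b  →  x = [-0.0237 0.0814]
‖b‖₂ = 1.0000 and ‖x‖₂ = 0.0847
re-solving with b+δb shifts x by Δx of norm 0.0975
realised ‖Δx‖/‖x‖ = 1.1510
tightness: 1.1510 against a bound of 1.1510; the bound is attained (ratio 1)

1.1510
1.1510


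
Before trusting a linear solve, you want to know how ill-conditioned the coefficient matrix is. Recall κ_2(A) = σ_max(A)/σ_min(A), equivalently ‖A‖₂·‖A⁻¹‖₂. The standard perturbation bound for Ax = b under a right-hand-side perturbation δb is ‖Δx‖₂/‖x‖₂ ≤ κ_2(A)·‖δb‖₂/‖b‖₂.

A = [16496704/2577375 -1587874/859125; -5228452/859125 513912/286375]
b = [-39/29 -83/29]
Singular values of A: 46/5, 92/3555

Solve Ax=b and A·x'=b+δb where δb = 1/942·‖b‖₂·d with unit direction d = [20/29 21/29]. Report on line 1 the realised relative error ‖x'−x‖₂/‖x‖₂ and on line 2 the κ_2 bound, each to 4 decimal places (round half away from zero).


from the listed singular values, σ₁ = 46/5, σ_n = 92/3555
κ_2(A) = (46/5) / (92/3555) = 355.5000
κ_2(A)·‖δb‖/‖b‖ = 0.3774
solve Ax = b  →  x = [-32.3543 -111.3174]
‖b‖₂ = 3.1623 and ‖x‖₂ = 115.9240
Δx = A⁻¹·δb where δb = 1/942·3.1623·d; ‖Δx‖ = 0.1297
relative error = 0.0011
so the bound overstates the realised error by a factor of ≈ 337.2571 (computed from the unrounded values)

0.0011
0.3774


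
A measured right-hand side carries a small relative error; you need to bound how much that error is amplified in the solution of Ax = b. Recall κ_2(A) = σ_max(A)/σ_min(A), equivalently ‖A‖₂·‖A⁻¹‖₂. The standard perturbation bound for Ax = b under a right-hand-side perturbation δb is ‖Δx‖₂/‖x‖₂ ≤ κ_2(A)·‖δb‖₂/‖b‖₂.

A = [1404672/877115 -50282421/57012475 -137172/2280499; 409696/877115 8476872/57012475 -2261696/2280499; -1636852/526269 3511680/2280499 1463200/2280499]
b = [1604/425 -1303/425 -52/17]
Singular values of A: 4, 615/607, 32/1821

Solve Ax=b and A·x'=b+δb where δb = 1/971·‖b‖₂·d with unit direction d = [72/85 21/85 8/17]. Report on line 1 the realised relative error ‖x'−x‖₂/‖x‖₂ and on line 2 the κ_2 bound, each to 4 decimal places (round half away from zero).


largest singular value 4, smallest 32/1821
condition number: 4 ÷ (32/1821) = 227.6250
bound on ‖Δx‖/‖x‖: κ·ε = 227.6250·1/971 = 0.2344
solve Ax = b  →  x = [27.6618 44.3961 22.7754]
2-norm of b is 5.7446; of x, 57.0518
re-solving with b+δb shifts x by Δx of norm 0.3367
dividing the unrounded norms, ‖Δx‖/‖x‖ = 0.0059
so the bound overstates the realised error by a factor of ≈ 39.7258 (computed from the unrounded values)

0.0059
0.2344


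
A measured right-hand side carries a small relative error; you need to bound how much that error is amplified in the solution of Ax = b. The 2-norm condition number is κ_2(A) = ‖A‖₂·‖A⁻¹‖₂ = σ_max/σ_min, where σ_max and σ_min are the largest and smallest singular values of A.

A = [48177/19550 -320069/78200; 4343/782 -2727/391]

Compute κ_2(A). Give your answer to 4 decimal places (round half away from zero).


AᵀA = [24410993/661250 -258258717/5290000; -258258717/5290000 1383755449/21160000]; tr = 86596289/846400, det = 104060401/3385600
char-poly roots: 10201/100 and 10201/33856
κ_2(A) = √(λ_max/λ_min) = √((10201/100) / (10201/33856)) = 18.4000

18.4000


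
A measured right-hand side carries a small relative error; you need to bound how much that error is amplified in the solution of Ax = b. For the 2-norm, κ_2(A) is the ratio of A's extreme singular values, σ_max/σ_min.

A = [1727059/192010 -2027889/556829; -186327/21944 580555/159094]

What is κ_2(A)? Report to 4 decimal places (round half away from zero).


94.5280

M = AᵀA = [90252969519721/589885441600 -1880023244877/29494272080; -1880023244877/29494272080 39196785349/1474713604]. tr(M)=626814696209/3490446400, det(M)=503778025/139617856
eigenvalues of AᵀA: λ = (tr ± √(tr²−4·det))/2 = 4489/25, 2805625/139617856
so κ_2 = √((4489/25) / (2805625/139617856)) = 94.5280


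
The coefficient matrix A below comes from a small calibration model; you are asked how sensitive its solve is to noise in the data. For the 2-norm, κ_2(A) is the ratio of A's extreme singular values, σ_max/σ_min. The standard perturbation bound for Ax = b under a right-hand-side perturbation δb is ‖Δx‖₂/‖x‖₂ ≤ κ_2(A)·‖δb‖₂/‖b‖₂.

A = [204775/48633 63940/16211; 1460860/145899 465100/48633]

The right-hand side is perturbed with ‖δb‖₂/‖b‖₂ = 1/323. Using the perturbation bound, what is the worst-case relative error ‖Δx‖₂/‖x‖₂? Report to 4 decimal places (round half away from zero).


0.8986

form AᵀA = [14860989025/125955729 4717667500/41985243; 4717667500/41985243 1497709600/13995081] with trace 33698425/149769 and determinant 10000/16641
char-poly roots: 225 and 400/149769
σ_max=√225=15, σ_min=√(400/149769)=(20/387) → κ = 290.2500
worst-case relative error ≤ 290.2500 × 1/323 = 0.8986


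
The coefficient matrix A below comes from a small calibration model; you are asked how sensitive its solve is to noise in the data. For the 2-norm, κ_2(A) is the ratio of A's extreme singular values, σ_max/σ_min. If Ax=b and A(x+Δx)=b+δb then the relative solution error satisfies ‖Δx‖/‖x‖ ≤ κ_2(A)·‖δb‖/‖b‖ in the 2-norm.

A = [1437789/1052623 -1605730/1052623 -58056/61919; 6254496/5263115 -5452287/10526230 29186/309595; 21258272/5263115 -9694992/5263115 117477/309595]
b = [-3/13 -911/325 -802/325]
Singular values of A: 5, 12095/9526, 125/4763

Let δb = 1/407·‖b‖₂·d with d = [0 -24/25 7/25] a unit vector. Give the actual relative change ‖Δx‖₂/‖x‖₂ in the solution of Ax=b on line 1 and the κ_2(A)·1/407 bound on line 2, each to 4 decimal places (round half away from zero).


from the listed singular values, σ₁ = 5, σ_n = 125/4763
κ_2(A) = 5 / (125/4763) = 190.5200
bound on ‖Δx‖/‖x‖: κ·ε = 190.5200·1/407 = 0.4681
solve Ax = b  →  x = [-29.4419 -53.9285 45.0947]
‖b‖₂ = 3.7417 and ‖x‖₂ = 76.2144
with δb = [0.0000 -0.0088 0.0026], A·Δx = δb → ‖Δx‖ = 0.3503
relative error = 0.0046
so the bound overstates the realised error by a factor of ≈ 101.8458 (computed from the unrounded values)

0.0046
0.4681


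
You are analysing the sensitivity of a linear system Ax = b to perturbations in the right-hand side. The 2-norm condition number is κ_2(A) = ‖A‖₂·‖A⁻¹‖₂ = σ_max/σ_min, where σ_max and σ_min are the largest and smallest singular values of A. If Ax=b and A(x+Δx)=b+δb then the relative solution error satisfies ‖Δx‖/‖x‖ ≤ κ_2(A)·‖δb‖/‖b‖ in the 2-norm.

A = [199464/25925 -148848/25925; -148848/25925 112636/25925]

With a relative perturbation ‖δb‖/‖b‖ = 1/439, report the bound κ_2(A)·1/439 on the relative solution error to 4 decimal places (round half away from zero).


0.7087

AᵀA = [2477664576/26884225 -1858218432/26884225; -1858218432/26884225 1393703824/26884225]; tr = 154854736/1075369, det = 230400/1075369
solving λ² − 154854736/1075369·λ + 230400/1075369 = 0 gives λ = 144, 1600/1075369
κ_2(A) = √(λ_max/λ_min) = √(144 / (1600/1075369)) = 311.1000
worst-case relative error ≤ 311.1000 × 1/439 = 0.7087


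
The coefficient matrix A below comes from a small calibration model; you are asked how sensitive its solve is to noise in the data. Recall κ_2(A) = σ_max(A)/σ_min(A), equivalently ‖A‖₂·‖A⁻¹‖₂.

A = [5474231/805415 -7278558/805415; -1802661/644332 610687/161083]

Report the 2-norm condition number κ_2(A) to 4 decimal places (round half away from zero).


309.7750

AᵀA = [3317839927129/61414752400 -1105914629043/15353688100; -1105914629043/15353688100 368644212181/3838422025]; tr = 368645892881/2456590096, det = 144120025/614147524
λ_max, λ_min = (368645892881/2456590096 ± √135894129636812922121761/6034834899765289216)/2 = 2401/16, 240100/153536881
κ = σ_max/σ_min = (49/4)/(490/12391) = 309.7750


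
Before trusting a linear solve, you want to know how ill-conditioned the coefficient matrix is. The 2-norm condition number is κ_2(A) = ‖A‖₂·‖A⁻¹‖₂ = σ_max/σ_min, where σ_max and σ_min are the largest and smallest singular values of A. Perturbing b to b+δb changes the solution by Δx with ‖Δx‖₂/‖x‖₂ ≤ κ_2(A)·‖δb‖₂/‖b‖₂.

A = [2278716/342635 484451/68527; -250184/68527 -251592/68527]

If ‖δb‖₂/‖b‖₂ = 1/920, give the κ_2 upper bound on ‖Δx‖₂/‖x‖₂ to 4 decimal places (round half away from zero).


0.0944

form AᵀA = [23381825104/406224025 4908815604/81244805; 4908815604/81244805 1031111785/16248961] with trace 58453769/483025 and determinant 937024/483025
λ_max, λ_min = (58453769/483025 ± √3415032686234961/233313150625)/2 = 121, 7744/483025
κ_2(A) = √(λ_max/λ_min) = √(121 / (7744/483025)) = 86.8750
κ_2(A)·‖δb‖/‖b‖ = 0.0944


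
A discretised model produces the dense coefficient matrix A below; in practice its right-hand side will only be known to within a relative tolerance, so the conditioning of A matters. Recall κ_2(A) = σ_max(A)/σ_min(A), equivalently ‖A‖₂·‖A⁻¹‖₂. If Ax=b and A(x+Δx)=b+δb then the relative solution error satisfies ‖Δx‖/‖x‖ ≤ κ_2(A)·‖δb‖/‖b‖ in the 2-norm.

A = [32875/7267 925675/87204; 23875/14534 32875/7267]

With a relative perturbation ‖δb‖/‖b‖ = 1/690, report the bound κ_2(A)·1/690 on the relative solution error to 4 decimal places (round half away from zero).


0.0748

form AᵀA = [28953125/1249924 207934375/3749772; 207934375/3749772 5991150625/44997264] with trace 41618125/266256 and determinant 9765625/1065024
eigenvalues of AᵀA: λ = (tr ± √(tr²−4·det))/2 = 625/4, 15625/266256
σ_max=√(625/4)=(25/2), σ_min=√(15625/266256)=(125/516) → κ = 51.6000
worst-case relative error ≤ 51.6000 × 1/690 = 0.0748


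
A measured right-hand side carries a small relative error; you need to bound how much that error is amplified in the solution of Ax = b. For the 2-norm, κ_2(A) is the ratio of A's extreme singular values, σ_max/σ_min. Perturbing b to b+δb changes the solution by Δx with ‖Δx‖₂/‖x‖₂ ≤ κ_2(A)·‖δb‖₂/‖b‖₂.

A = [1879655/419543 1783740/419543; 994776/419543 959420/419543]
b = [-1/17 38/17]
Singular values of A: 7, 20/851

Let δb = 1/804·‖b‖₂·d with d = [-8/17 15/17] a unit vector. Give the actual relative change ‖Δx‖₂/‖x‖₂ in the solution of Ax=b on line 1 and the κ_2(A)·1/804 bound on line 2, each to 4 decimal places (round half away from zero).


0.0014
0.3705

largest singular value 7, smallest 20/851
κ = σ_max/σ_min = 7/(20/851) = 297.8500
κ_2(A)·‖δb‖/‖b‖ = 0.3705
solve Ax = b  →  x = [-58.5862 61.7227]
‖b‖ = 2.2361, ‖x‖ = 85.1001
re-solving with b+δb shifts x by Δx of norm 0.1183
relative error = 0.0014
realised/bound (from unrounded values) ≈ 0.0038


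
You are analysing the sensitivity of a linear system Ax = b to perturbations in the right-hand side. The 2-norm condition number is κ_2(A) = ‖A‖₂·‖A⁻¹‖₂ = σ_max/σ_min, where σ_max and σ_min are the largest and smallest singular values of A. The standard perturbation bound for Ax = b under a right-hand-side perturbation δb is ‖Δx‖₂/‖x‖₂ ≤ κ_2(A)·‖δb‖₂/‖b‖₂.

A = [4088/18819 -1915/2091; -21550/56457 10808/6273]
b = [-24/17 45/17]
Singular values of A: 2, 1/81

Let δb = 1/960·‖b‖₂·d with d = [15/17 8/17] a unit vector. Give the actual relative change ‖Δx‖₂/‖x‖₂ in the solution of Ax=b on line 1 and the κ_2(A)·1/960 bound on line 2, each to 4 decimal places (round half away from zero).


0.1688
0.1688

σ_max = 2, σ_min = 1/81
κ_2(A) = 2 / (1/81) = 162.0000
worst-case relative error ≤ 162.0000 × 1/960 = 0.1688
solve Ax = b  →  x = [-0.3293 1.4634]
2-norm of b is 3.0000; of x, 1.5000
δb = ε·‖b‖·d = [0.0028 0.0015]; solving A·Δx = δb gives ‖Δx‖ = 0.2531
relative error = 0.1688
tightness: 0.1688 against a bound of 0.1688; the bound is attained (ratio 1)


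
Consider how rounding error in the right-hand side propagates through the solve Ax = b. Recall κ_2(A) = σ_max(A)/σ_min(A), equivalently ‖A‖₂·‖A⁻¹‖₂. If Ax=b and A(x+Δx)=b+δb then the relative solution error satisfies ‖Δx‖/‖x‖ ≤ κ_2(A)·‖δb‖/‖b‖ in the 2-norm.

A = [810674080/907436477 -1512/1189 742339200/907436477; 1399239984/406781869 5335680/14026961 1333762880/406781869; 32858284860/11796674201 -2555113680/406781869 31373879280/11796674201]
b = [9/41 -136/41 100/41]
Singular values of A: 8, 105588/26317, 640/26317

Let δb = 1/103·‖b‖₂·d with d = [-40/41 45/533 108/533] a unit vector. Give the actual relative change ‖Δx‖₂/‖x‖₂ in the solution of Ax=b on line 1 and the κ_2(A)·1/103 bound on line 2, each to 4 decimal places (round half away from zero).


1.6382
3.1938

from the listed singular values, σ₁ = 8, σ_n = 640/26317
κ = σ_max/σ_min = 8/(640/26317) = 328.9625
κ_2(A)·‖δb‖/‖b‖ = 3.1938
solve Ax = b  →  x = [-0.4604 -0.7781 -0.4384]
‖b‖₂ = 4.1231 and ‖x‖₂ = 1.0048
δb = ε·‖b‖·d = [-0.0391 0.0034 0.0081]; solving A·Δx = δb gives ‖Δx‖ = 1.6461
relative error = 1.6382
realised/bound (from unrounded values) ≈ 0.5129


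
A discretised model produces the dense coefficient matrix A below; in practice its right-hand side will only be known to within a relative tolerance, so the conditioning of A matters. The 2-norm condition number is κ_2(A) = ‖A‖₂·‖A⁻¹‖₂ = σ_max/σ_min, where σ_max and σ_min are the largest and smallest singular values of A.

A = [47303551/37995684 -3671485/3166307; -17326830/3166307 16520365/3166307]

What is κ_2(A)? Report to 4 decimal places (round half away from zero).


399.4500

form AᵀA = [27048880063921/858817372176 -2146710855835/71568114348; -2146710855835/71568114348 170376122450/5964009529] with trace 61335364681/1021185936 and determinant 23088025/1021185936
char-poly roots: 961/16 and 24025/63824121
so κ_2 = √((961/16) / (24025/63824121)) = 399.4500


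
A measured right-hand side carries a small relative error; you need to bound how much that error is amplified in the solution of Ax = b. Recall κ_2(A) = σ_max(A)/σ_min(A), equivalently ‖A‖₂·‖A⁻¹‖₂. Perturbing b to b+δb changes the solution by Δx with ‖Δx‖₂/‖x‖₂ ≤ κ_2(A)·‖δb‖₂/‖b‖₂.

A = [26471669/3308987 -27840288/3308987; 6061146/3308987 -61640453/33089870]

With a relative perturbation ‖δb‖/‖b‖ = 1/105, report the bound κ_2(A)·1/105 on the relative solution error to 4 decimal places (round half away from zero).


2.6505

M = AᵀA = [438719066317/6513619849 -2303212573809/32568099245; -2303212573809/32568099245 48368654990089/651361984900]. tr(M)=109679621429/774508900, det(M)=200533921/774508900
char-poly roots: 14161/100 and 14161/7745089
so κ_2 = √((14161/100) / (14161/7745089)) = 278.3000
κ_2(A)·‖δb‖/‖b‖ = 2.6505


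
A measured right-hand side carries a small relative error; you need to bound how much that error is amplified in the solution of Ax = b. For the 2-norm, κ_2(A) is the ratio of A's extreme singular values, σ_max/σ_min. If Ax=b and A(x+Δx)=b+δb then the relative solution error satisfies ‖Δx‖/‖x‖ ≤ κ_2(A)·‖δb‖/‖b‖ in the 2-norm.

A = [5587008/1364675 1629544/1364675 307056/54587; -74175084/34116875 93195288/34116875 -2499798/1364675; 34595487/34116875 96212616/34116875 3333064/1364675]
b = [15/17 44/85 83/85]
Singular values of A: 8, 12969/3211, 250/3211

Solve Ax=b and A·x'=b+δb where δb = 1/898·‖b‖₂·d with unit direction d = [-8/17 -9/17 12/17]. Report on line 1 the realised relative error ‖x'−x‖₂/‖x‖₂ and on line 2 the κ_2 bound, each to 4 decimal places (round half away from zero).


0.0729
0.1144

from the listed singular values, σ₁ = 8, σ_n = 250/3211
κ = σ_max/σ_min = 8/(250/3211) = 102.7520
worst-case relative error ≤ 102.7520 × 1/898 = 0.1144
solve Ax = b  →  x = [0.0027 0.2587 0.1000]
‖b‖₂ = 1.4142 and ‖x‖₂ = 0.2774
δb = ε·‖b‖·d = [-0.0007 -0.0008 0.0011]; solving A·Δx = δb gives ‖Δx‖ = 0.0202
dividing the unrounded norms, ‖Δx‖/‖x‖ = 0.0729
tightness: 0.0729 against a bound of 0.1144 (unrounded ratio ≈ 0.6374)


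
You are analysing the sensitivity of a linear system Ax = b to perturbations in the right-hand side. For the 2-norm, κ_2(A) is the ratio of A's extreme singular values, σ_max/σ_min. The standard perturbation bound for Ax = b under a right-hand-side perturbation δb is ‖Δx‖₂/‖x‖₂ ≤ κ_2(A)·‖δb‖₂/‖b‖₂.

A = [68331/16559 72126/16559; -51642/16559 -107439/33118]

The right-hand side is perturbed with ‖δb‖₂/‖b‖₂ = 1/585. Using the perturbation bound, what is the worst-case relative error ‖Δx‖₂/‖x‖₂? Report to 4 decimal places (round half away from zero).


0.4880

form AᵀA = [7336021725/274200481 7702624125/274200481; 7702624125/274200481 32351778225/1096801924] with trace 73360125/1304164 and determinant 50625/1304164
solving λ² − 73360125/1304164·λ + 50625/1304164 = 0 gives λ = 225/4, 225/326041
κ_2(A) = √(λ_max/λ_min) = √((225/4) / (225/326041)) = 285.5000
κ_2(A)·‖δb‖/‖b‖ = 0.4880


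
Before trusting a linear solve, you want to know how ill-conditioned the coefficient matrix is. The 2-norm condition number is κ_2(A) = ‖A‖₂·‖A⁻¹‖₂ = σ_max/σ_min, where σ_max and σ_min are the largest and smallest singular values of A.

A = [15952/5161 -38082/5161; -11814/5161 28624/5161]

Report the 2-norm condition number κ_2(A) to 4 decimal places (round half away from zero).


form AᵀA = [394036900/26635921 -945648000/26635921; -945648000/26635921 2269572100/26635921] with trace 15761000/157609 and determinant 10000/157609
λ_max, λ_min = (15761000/157609 ± √248402816640000/24840596881)/2 = 100, 100/157609
κ = σ_max/σ_min = 10/(10/397) = 397.0000

397.0000


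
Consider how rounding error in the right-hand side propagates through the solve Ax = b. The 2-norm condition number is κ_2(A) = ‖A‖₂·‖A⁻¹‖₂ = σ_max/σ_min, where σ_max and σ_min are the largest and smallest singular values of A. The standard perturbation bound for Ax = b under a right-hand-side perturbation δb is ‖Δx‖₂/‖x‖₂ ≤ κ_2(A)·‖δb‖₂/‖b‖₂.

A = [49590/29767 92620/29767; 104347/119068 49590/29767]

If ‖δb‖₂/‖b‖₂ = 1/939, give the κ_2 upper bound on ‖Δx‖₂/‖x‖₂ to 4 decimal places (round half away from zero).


0.3510

M = AᵀA = [173823481/49056016 40738185/6132002; 40738185/6132002 38192500/3066001]. tr(M)=2715929/169744, det(M)=25/10609
char-poly roots: 16 and 25/169744
κ = σ_max/σ_min = 4/(5/412) = 329.6000
bound on ‖Δx‖/‖x‖: κ·ε = 329.6000·1/939 = 0.3510


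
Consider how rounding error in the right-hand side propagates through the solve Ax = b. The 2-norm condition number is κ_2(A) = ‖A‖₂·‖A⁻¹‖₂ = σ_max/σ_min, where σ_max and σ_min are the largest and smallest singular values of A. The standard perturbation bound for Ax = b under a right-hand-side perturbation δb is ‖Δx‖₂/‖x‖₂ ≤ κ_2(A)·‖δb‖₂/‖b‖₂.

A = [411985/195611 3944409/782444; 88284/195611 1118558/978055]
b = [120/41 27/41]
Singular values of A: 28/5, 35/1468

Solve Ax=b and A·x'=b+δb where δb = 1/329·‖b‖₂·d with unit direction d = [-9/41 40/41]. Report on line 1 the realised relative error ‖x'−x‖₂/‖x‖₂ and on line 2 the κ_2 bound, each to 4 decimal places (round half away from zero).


0.7139
0.7139

from the listed singular values, σ₁ = 28/5, σ_n = 35/1468
κ_2(A) = (28/5) / (35/1468) = 234.8800
worst-case relative error ≤ 234.8800 × 1/329 = 0.7139
solve Ax = b  →  x = [0.2060 0.4945]
2-norm of b is 3.0000; of x, 0.5357
δb = ε·‖b‖·d = [-0.0020 0.0089]; solving A·Δx = δb gives ‖Δx‖ = 0.3825
relative error = 0.7139
tightness: 0.7139 against a bound of 0.7139; the bound is attained (ratio 1)
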